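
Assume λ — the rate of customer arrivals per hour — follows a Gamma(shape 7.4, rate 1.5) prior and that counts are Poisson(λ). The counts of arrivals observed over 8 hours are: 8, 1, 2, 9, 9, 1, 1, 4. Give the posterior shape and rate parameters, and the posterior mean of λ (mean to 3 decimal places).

Total count ∑xᵢ = 35 over n = 8 hours.
Gamma is conjugate to the Poisson likelihood: posterior is Gamma(shape = 7.4+35 = 42.4, rate = 1.5+8 = 9.5).
Posterior mean = shape/rate = 42.4/9.5 = 4.463.

Posterior: Gamma(shape=42.4, rate=9.5); mean ≈ 4.463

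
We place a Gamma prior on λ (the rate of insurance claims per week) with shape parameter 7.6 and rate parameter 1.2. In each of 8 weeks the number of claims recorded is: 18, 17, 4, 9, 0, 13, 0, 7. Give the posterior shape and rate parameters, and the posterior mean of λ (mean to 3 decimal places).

Total count ∑xᵢ = 68 over n = 8 weeks.
Gamma is conjugate to the Poisson likelihood: posterior is Gamma(shape = 7.6+68 = 75.6, rate = 1.2+8 = 9.2).
Posterior mean = shape/rate = 75.6/9.2 = 8.217.

Posterior: Gamma(shape=75.6, rate=9.2); mean ≈ 8.217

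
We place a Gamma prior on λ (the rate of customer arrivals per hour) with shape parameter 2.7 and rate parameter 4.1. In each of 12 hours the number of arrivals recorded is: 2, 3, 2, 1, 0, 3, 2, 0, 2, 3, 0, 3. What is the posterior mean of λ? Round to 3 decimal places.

Posterior mean ≈ 1.472

The Poisson likelihood adds the total count to the shape and the number of exposure periods to the rate. Here ∑xᵢ = 21 and n = 12, so shape 2.7→23.7 and rate 4.1→16.1.
Posterior mean = shape/rate = 23.7/16.1 = 1.472.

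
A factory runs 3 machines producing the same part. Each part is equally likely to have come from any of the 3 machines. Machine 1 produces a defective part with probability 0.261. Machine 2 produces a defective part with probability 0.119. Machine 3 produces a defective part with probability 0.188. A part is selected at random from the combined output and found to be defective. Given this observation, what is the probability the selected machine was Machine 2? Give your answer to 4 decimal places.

Posterior probability ≈ 0.2095

Tabulate prior·likelihood by source: [1] prior 0.333333, lik 0.261, product 0.08700; [2] prior 0.333333, lik 0.119, product 0.03967; [3] prior 0.333333, lik 0.188, product 0.06267.
Normalizing constant = 0.18933; the posterior for Machine 2 is its product over the sum, 0.03967/0.18933 = 0.2095.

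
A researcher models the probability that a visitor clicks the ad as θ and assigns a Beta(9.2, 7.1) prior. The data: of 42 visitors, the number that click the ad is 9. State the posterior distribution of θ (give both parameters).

Posterior: Beta(18.2, 40.1)

The binomial likelihood is conjugate to the Beta prior: with 9 successes and 33 failures, the posterior is Beta(9.2+9, 7.1+33) = Beta(18.2, 40.1).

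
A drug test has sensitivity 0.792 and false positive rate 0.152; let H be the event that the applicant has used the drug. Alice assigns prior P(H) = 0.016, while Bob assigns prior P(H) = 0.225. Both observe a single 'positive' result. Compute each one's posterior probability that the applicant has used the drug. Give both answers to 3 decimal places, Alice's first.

Alice: 0.078; Bob: 0.602

The likelihood ratio for a 'positive' result is 0.792/0.152 = 5.2105.
Alice: prior odds 0.016/0.984 = 0.016260; posterior odds 0.084724; posterior probability 0.078.
Bob: prior odds 0.225/0.775 = 0.29032; posterior odds 1.5127; posterior probability 0.602.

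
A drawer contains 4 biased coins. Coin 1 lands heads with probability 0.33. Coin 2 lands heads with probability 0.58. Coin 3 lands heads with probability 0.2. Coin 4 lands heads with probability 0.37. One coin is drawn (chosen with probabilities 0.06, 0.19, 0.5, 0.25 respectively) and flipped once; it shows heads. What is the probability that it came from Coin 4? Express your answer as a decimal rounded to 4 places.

Posterior probability ≈ 0.2868

P(heads|C1) = 0.33; P(heads|C2) = 0.58; P(heads|C3) = 0.2; P(heads|C4) = 0.37.
Prior × likelihood for each source: 0.06·0.33=0.01980, 0.19·0.58=0.1102, 0.5·0.2=0.1000, 0.25·0.37=0.09250. Summing gives P(heads) = 0.32250.
P(Coin 4 | heads) = 0.09250 / 0.32250 = 0.2868.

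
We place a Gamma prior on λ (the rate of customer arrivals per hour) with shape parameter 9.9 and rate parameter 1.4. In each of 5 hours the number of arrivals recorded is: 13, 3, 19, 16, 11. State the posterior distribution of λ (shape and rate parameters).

Posterior: Gamma(shape=71.9, rate=6.4)

Total count ∑xᵢ = 62 over n = 5 hours.
Gamma is conjugate to the Poisson likelihood: posterior is Gamma(shape = 9.9+62 = 71.9, rate = 1.4+5 = 6.4).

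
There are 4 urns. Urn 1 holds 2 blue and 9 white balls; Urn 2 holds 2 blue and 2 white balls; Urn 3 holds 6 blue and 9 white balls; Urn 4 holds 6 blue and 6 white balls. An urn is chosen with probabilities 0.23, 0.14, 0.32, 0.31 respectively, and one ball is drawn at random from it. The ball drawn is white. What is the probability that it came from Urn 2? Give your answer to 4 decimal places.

Posterior probability ≈ 0.1157

Tabulate prior·likelihood by source: [1] prior 0.23, lik 0.8182, product 0.1882; [2] prior 0.14, lik 0.5, product 0.07000; [3] prior 0.32, lik 0.6, product 0.1920; [4] prior 0.31, lik 0.5, product 0.1550.
Normalizing constant = 0.60518; the posterior for Urn 2 is its product over the sum, 0.07000/0.60518 = 0.1157.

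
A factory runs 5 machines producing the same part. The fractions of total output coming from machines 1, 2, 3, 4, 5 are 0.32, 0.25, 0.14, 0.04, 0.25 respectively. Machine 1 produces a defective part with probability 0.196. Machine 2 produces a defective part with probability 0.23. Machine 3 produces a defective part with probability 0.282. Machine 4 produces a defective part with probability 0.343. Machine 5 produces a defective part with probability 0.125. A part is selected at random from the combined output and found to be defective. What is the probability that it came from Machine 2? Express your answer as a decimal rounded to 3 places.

P(defective|M1) = 0.196; P(defective|M2) = 0.23; P(defective|M3) = 0.282; P(defective|M4) = 0.343; P(defective|M5) = 0.125.
Prior × likelihood for each source: 0.32·0.196=0.06272, 0.25·0.23=0.05750, 0.14·0.282=0.03948, 0.04·0.343=0.01372, 0.25·0.125=0.03125. Summing gives P(defective) = 0.20467.
P(Machine 2 | defective) = 0.05750 / 0.20467 = 0.281.

Posterior probability ≈ 0.281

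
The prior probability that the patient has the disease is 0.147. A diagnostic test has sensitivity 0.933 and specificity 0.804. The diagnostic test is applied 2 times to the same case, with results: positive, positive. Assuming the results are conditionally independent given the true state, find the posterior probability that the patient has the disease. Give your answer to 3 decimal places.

With H the event that the patient has the disease, the joint likelihood of the observed sequence is P(data|H) = 0.933·0.933 = 0.87049 and P(data|¬H) = 0.196·0.196 = 0.038416.
Bayes: P(H|data) = 0.147·0.87049 / (0.147·0.87049 + 0.853·0.038416) = 0.12796/0.16073 = 0.7961.

Posterior P(H) ≈ 0.796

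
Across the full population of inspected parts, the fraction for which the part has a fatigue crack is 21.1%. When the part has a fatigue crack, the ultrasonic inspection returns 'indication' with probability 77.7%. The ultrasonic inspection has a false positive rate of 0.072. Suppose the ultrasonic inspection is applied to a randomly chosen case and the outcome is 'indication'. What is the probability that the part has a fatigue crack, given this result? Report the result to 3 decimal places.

P(H | E) ≈ 0.743

Let H be the event that the part has a fatigue crack. P(H) = 0.211, so P(¬H) = 0.789. With E the 'indication' result, P(E|H) = 0.777 and P(E|¬H) = 0.072.
P(E) = 0.777·0.211 + 0.072·0.789 = 0.16395 + 0.056808 = 0.22076.
By Bayes' theorem, P(H|E) = 0.16395 / 0.22076 = 0.743.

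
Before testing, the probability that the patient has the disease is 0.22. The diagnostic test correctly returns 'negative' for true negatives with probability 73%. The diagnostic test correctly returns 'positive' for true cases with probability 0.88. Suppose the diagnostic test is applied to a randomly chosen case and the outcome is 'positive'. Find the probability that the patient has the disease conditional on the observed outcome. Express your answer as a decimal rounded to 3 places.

Write H for 'the patient has the disease'. Prior odds H:¬H = 0.22/0.78 = 0.28205. For the 'positive' outcome, the likelihood ratio is 0.88/0.27 = 3.2593.
Posterior odds = 0.28205 × 3.2593 = 0.91928, so P(H|E) = 0.91928/(1+0.91928) = 0.479.

P(H | E) ≈ 0.479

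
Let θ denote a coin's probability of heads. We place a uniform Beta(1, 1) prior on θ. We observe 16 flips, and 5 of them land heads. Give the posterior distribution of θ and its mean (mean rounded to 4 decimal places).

Posterior: Beta(6, 12); mean ≈ 0.3333

The binomial likelihood is conjugate to the Beta prior: with 5 successes and 11 failures, the posterior is Beta(1+5, 1+11) = Beta(6, 12).
Posterior mean = α/(α+β) = 6/18 = 0.3333.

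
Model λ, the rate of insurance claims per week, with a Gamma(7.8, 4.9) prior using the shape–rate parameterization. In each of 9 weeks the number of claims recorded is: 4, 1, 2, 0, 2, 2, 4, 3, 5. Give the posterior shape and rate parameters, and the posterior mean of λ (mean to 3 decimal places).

Total count ∑xᵢ = 23 over n = 9 weeks.
Gamma is conjugate to the Poisson likelihood: posterior is Gamma(shape = 7.8+23 = 30.8, rate = 4.9+9 = 13.9).
Posterior mean = shape/rate = 30.8/13.9 = 2.216.

Posterior: Gamma(shape=30.8, rate=13.9); mean ≈ 2.216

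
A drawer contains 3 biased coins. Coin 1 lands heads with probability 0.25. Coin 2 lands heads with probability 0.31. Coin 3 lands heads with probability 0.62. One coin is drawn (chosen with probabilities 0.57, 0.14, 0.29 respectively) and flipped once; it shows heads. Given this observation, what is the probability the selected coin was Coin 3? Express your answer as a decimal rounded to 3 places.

Tabulate prior·likelihood by source: [1] prior 0.57, lik 0.25, product 0.1425; [2] prior 0.14, lik 0.31, product 0.04340; [3] prior 0.29, lik 0.62, product 0.1798.
Normalizing constant = 0.36570; the posterior for Coin 3 is its product over the sum, 0.1798/0.36570 = 0.492.

Posterior probability ≈ 0.492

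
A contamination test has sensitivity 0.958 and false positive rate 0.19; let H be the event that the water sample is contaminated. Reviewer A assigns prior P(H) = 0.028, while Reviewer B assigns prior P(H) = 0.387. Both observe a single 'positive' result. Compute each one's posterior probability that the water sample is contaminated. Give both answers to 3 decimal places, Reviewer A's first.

P('+'|H) = 0.958, P('+'|¬H) = 0.19.
Reviewer A: numerator 0.958·0.028 = 0.026824; evidence = 0.026824+0.19·0.972 = 0.21150; posterior = 0.127.
Reviewer B: numerator 0.958·0.387 = 0.37075; evidence = 0.37075+0.19·0.613 = 0.48722; posterior = 0.761.

Reviewer A: 0.127; Reviewer B: 0.761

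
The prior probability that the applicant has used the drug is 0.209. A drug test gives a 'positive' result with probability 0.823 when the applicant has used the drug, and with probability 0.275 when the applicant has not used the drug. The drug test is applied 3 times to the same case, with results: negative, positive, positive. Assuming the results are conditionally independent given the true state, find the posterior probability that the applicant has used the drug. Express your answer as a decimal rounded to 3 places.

Posterior P(H) ≈ 0.366

With H the event that the applicant has used the drug, the joint likelihood of the observed sequence is P(data|H) = 0.177·0.823·0.823 = 0.11989 and P(data|¬H) = 0.725·0.275·0.275 = 0.054828.
Bayes: P(H|data) = 0.209·0.11989 / (0.209·0.11989 + 0.791·0.054828) = 0.025056/0.068425 = 0.3662.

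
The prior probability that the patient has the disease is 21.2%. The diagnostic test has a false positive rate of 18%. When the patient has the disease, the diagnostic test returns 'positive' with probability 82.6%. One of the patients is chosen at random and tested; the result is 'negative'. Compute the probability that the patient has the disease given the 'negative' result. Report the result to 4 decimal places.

Write H for 'the patient has the disease'. Prior odds H:¬H = 0.212/0.788 = 0.26904. For the 'negative' outcome, the likelihood ratio is 0.174/0.82 = 0.21220.
Posterior odds = 0.26904 × 0.21220 = 0.057088, so P(H|E) = 0.057088/(1+0.057088) = 0.0540.

P(H | E) ≈ 0.0540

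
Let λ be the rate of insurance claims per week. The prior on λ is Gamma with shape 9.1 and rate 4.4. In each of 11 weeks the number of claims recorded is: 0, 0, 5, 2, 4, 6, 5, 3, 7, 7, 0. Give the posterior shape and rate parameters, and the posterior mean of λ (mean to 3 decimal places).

Posterior: Gamma(shape=48.1, rate=15.4); mean ≈ 3.123

Total count ∑xᵢ = 39 over n = 11 weeks.
Gamma is conjugate to the Poisson likelihood: posterior is Gamma(shape = 9.1+39 = 48.1, rate = 4.4+11 = 15.4).
Posterior mean = shape/rate = 48.1/15.4 = 3.123.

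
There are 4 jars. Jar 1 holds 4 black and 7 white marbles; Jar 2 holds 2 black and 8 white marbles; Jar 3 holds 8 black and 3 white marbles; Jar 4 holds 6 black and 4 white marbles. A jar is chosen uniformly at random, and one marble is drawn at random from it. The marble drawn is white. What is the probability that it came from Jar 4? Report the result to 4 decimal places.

P(white|Jar 1) = 0.6364; P(white|Jar 2) = 0.8; P(white|Jar 3) = 0.2727; P(white|Jar 4) = 0.4.
Prior × likelihood for each source: 0.25·0.6364=0.1591, 0.25·0.8=0.2000, 0.25·0.2727=0.06818, 0.25·0.4=0.1000. Summing gives P(white) = 0.52727.
P(Jar 4 | white) = 0.1000 / 0.52727 = 0.1897.

Posterior probability ≈ 0.1897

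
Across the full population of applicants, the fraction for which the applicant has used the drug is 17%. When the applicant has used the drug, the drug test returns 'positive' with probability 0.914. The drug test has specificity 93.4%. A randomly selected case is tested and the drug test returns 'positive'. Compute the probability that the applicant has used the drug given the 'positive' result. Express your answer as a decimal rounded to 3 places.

Write H for 'the applicant has used the drug'. Prior odds H:¬H = 0.17/0.83 = 0.20482. For the 'positive' outcome, the likelihood ratio is 0.914/0.066 = 13.848.
Posterior odds = 0.20482 × 13.848 = 2.8364, so P(H|E) = 2.8364/(1+2.8364) = 0.739.

P(H | E) ≈ 0.739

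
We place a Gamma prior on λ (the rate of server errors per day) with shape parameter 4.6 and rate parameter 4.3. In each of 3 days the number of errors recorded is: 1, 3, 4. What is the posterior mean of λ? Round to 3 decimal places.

Posterior mean ≈ 1.726

The Poisson likelihood adds the total count to the shape and the number of exposure periods to the rate. Here ∑xᵢ = 8 and n = 3, so shape 4.6→12.6 and rate 4.3→7.3.
E[λ | data] = 12.6/7.3 = 1.726.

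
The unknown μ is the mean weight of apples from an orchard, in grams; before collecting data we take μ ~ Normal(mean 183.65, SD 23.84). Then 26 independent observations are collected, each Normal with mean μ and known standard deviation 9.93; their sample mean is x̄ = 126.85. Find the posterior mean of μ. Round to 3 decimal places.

Posterior mean ≈ 127.227

With known σ, the Normal prior is conjugate. Weight on the data is w = (n/σ²)/(n/σ² + 1/τ₀²) = 0.263679/(0.263679+0.00175949) = 0.99337.
Posterior mean = w·x̄ + (1−w)·μ₀ = 0.99337·126.85 + 0.0066286·183.65 = 127.227.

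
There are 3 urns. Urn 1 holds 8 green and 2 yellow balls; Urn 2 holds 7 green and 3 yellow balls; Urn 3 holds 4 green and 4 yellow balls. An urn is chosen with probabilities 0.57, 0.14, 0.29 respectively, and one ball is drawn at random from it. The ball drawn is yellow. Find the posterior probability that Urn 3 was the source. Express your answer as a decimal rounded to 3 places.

Tabulate prior·likelihood by source: [1] prior 0.57, lik 0.2, product 0.1140; [2] prior 0.14, lik 0.3, product 0.04200; [3] prior 0.29, lik 0.5, product 0.1450.
Normalizing constant = 0.30100; the posterior for Urn 3 is its product over the sum, 0.1450/0.30100 = 0.482.

Posterior probability ≈ 0.482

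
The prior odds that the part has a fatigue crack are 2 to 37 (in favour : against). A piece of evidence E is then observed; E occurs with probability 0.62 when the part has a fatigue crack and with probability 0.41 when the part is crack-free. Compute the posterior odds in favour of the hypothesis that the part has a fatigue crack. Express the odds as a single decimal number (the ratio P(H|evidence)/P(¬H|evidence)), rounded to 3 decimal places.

Posterior odds ≈ 0.082

Prior odds = 2/37 = 0.054054.
Likelihood ratio for E = 0.62/0.41 = 1.5122.
Posterior odds = prior odds × LR = 0.081740.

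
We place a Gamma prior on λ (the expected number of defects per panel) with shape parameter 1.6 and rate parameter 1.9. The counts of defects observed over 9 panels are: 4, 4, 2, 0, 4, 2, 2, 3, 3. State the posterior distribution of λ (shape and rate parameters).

Total count ∑xᵢ = 24 over n = 9 panels.
Gamma is conjugate to the Poisson likelihood: posterior is Gamma(shape = 1.6+24 = 25.6, rate = 1.9+9 = 10.9).

Posterior: Gamma(shape=25.6, rate=10.9)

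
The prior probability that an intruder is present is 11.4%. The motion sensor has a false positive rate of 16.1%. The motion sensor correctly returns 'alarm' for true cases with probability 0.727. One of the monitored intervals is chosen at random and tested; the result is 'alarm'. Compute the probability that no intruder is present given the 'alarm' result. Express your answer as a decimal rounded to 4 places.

Let H be the event that an intruder is present. P(H) = 0.114, so P(¬H) = 0.886. With E the 'alarm' result, P(E|H) = 0.727 and P(E|¬H) = 0.161.
P(E) = 0.727·0.114 + 0.161·0.886 = 0.082878 + 0.14265 = 0.22552.
By Bayes' theorem, P(H|E) = 0.082878 / 0.22552 = 0.3675. Hence P(¬H|E) = 1 − 0.3675 = 0.6325.

P(¬H | E) ≈ 0.6325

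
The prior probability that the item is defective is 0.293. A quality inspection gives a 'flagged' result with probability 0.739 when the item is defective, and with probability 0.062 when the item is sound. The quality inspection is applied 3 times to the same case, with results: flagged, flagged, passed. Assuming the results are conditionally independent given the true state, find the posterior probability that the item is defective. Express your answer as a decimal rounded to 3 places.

Posterior P(H) ≈ 0.942

Let H be the event that the item is defective; start with P(H) = 0.293. P('flagged'|H) = 0.739, P('flagged'|¬H) = 0.062.
Update on result 1 ('flagged'): P(H) ← 0.739·0.2930 / (0.739·0.2930 + 0.062·0.7070) = 0.21653/0.26036 = 0.8316.
Update on result 2 ('flagged'): P(H) ← 0.739·0.8316 / (0.739·0.8316 + 0.062·0.1684) = 0.61458/0.62502 = 0.9833.
Update on result 3 ('passed'): P(H) ← 0.261·0.9833 / (0.261·0.9833 + 0.938·0.0167) = 0.25664/0.27231 = 0.9425.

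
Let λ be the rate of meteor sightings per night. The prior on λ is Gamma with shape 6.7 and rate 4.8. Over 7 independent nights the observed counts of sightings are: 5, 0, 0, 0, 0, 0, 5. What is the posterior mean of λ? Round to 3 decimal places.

Posterior mean ≈ 1.415

Total count ∑xᵢ = 10 over n = 7 nights.
Gamma is conjugate to the Poisson likelihood: posterior is Gamma(shape = 6.7+10 = 16.7, rate = 4.8+7 = 11.8).
Posterior mean = shape/rate = 16.7/11.8 = 1.415.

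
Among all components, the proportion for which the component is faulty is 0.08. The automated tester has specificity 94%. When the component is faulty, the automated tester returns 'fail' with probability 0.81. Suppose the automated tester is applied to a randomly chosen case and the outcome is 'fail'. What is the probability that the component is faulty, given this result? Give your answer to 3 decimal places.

P(H | E) ≈ 0.540

Write H for 'the component is faulty'. Prior odds H:¬H = 0.08/0.92 = 0.086957. For the 'fail' outcome, the likelihood ratio is 0.81/0.06 = 13.500.
Posterior odds = 0.086957 × 13.500 = 1.1739, so P(H|E) = 1.1739/(1+1.1739) = 0.540.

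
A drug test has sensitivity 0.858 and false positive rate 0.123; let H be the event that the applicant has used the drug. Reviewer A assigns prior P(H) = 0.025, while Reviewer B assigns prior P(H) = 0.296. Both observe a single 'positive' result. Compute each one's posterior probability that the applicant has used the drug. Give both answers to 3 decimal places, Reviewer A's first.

Reviewer A: 0.152; Reviewer B: 0.746

P('+'|H) = 0.858, P('+'|¬H) = 0.123.
Reviewer A: numerator 0.858·0.025 = 0.021450; evidence = 0.021450+0.123·0.975 = 0.14138; posterior = 0.152.
Reviewer B: numerator 0.858·0.296 = 0.25397; evidence = 0.25397+0.123·0.704 = 0.34056; posterior = 0.746.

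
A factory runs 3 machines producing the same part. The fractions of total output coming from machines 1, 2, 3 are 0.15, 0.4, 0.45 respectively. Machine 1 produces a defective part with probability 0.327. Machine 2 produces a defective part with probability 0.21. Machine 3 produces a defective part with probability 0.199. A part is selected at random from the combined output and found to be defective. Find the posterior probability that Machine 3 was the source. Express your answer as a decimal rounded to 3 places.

Posterior probability ≈ 0.402

P(defective|M1) = 0.327; P(defective|M2) = 0.21; P(defective|M3) = 0.199.
Prior × likelihood for each source: 0.15·0.327=0.04905, 0.4·0.21=0.08400, 0.45·0.199=0.08955. Summing gives P(defective) = 0.22260.
P(Machine 3 | defective) = 0.08955 / 0.22260 = 0.402.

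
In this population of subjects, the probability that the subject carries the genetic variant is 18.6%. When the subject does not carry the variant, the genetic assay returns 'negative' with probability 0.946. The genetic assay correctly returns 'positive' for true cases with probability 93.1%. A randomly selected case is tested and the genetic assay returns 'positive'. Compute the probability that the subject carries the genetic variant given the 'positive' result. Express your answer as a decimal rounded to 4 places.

Write H for 'the subject carries the genetic variant'. Prior odds H:¬H = 0.186/0.814 = 0.22850. For the 'positive' outcome, the likelihood ratio is 0.931/0.054 = 17.241.
Posterior odds = 0.22850 × 17.241 = 3.9395, so P(H|E) = 3.9395/(1+3.9395) = 0.7976.

P(H | E) ≈ 0.7976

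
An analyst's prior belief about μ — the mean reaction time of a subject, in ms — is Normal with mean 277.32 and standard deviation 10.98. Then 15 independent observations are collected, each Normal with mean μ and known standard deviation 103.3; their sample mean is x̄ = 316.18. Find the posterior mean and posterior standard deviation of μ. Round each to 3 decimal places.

Posterior mean ≈ 282.951; posterior SD ≈ 10.153

Prior precision 1/τ₀² = 1/10.98² = 0.00829460; data precision n/σ² = 15/103.3² = 0.00140569.
Posterior precision = 0.00829460 + 0.00140569 = 0.00970029, giving posterior SD = 1/√0.00970029 = 10.153.
Posterior mean = (0.00829460·277.32 + 0.00140569·316.18) / 0.00970029 = 282.951.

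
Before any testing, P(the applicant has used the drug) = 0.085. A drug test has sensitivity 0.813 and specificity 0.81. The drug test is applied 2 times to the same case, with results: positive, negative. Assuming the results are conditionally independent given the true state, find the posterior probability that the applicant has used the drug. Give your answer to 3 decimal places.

With H the event that the applicant has used the drug, the joint likelihood of the observed sequence is P(data|H) = 0.813·0.187 = 0.15203 and P(data|¬H) = 0.19·0.81 = 0.15390.
Bayes: P(H|data) = 0.085·0.15203 / (0.085·0.15203 + 0.915·0.15390) = 0.012923/0.15374 = 0.0841.

Posterior P(H) ≈ 0.084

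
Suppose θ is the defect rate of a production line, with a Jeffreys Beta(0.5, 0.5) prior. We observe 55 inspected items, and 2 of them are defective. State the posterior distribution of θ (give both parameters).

Observing 2 successes and 53 failures updates Beta(0.5, 0.5) by adding the success and failure counts to the two shape parameters: α = 0.5+2 = 2.5, β = 0.5+53 = 53.5.

Posterior: Beta(2.5, 53.5)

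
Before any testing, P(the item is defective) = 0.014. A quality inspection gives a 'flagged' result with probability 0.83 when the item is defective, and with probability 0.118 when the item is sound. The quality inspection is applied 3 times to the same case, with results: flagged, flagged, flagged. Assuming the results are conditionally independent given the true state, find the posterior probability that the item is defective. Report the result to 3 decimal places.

Let H be the event that the item is defective; start with P(H) = 0.014. P('flagged'|H) = 0.83, P('flagged'|¬H) = 0.118.
Update on result 1 ('flagged'): P(H) ← 0.83·0.0140 / (0.83·0.0140 + 0.118·0.9860) = 0.011620/0.12797 = 0.0908.
Update on result 2 ('flagged'): P(H) ← 0.83·0.0908 / (0.83·0.0908 + 0.118·0.9092) = 0.075367/0.18265 = 0.4126.
Update on result 3 ('flagged'): P(H) ← 0.83·0.4126 / (0.83·0.4126 + 0.118·0.5874) = 0.34248/0.41179 = 0.8317.

Posterior P(H) ≈ 0.832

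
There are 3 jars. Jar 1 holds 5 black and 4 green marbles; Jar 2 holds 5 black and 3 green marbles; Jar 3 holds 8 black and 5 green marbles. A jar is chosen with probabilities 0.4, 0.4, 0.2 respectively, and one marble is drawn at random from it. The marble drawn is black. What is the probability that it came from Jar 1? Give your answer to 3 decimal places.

Posterior probability ≈ 0.373

P(black|Jar 1) = 0.5556; P(black|Jar 2) = 0.625; P(black|Jar 3) = 0.6154.
Prior × likelihood for each source: 0.4·0.5556=0.2222, 0.4·0.625=0.2500, 0.2·0.6154=0.1231. Summing gives P(black) = 0.59530.
P(Jar 1 | black) = 0.2222 / 0.59530 = 0.373.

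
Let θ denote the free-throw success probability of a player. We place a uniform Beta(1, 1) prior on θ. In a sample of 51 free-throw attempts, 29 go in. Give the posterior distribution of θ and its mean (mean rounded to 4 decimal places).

Posterior: Beta(30, 23); mean ≈ 0.5660

Observing 29 successes and 22 failures updates Beta(1, 1) by adding the success and failure counts to the two shape parameters: α = 1+29 = 30, β = 1+22 = 23.
E[θ | data] = 30/(30+23) = 0.5660.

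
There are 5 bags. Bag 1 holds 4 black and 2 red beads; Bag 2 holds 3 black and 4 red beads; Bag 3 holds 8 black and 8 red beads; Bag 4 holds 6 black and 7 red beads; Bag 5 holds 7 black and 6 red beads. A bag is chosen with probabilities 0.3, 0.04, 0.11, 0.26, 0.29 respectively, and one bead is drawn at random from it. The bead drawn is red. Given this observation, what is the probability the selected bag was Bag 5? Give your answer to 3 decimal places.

P(red|Bag 1) = 0.3333; P(red|Bag 2) = 0.5714; P(red|Bag 3) = 0.5; P(red|Bag 4) = 0.5385; P(red|Bag 5) = 0.4615.
Prior × likelihood for each source: 0.3·0.3333=0.1000, 0.04·0.5714=0.02286, 0.11·0.5=0.05500, 0.26·0.5385=0.1400, 0.29·0.4615=0.1338. Summing gives P(red) = 0.45170.
P(Bag 5 | red) = 0.1338 / 0.45170 = 0.296.

Posterior probability ≈ 0.296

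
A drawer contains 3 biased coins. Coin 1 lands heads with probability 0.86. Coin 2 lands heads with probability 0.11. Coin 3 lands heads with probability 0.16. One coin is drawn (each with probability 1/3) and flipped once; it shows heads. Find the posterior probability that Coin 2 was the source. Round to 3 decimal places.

P(heads|C1) = 0.86; P(heads|C2) = 0.11; P(heads|C3) = 0.16.
Prior × likelihood for each source: 0.333333·0.86=0.2867, 0.333333·0.11=0.03667, 0.333333·0.16=0.05333. Summing gives P(heads) = 0.37667.
P(Coin 2 | heads) = 0.03667 / 0.37667 = 0.097.

Posterior probability ≈ 0.097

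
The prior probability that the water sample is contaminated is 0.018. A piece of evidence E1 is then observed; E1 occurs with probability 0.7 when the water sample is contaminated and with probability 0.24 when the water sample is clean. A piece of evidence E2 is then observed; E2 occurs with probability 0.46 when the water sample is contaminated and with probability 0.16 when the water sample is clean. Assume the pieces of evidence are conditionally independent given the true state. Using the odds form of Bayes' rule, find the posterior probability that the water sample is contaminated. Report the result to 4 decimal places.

Prior odds = 0.018/(1−0.018) = 0.018330. In log-odds, ln(0.018330) = -3.9992.
Add log likelihood ratios: ln(2.9167) + ln(2.8750) = 2.1265.
Posterior log-odds = -1.8727, so posterior odds = exp(-1.8727) = 0.15370. Converting, P(H|E) = 0.15370/1.1537 = 0.1332.

Posterior probability ≈ 0.1332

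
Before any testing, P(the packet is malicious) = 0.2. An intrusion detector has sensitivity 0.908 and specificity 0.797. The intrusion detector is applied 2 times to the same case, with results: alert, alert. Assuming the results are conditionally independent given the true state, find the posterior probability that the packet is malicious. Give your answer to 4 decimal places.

Let H be the event that the packet is malicious; start with P(H) = 0.2. P('alert'|H) = 0.908, P('alert'|¬H) = 0.203.
Update on result 1 ('alert'): P(H) ← 0.908·0.2000 / (0.908·0.2000 + 0.203·0.8000) = 0.18160/0.34400 = 0.5279.
Update on result 2 ('alert'): P(H) ← 0.908·0.5279 / (0.908·0.5279 + 0.203·0.4721) = 0.47934/0.57517 = 0.8334.

Posterior P(H) ≈ 0.8334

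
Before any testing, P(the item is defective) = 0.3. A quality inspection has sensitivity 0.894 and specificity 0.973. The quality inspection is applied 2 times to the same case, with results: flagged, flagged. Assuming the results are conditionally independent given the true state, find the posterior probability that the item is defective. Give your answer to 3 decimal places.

With H the event that the item is defective, the joint likelihood of the observed sequence is P(data|H) = 0.894·0.894 = 0.79924 and P(data|¬H) = 0.027·0.027 = 0.00072900.
Bayes: P(H|data) = 0.3·0.79924 / (0.3·0.79924 + 0.7·0.00072900) = 0.23977/0.24028 = 0.9979.

Posterior P(H) ≈ 0.998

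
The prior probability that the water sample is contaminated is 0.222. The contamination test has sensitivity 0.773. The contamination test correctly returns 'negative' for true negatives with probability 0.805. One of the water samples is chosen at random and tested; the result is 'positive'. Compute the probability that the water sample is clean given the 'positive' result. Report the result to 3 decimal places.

P(¬H | E) ≈ 0.469

Write H for 'the water sample is contaminated'. Prior odds H:¬H = 0.222/0.778 = 0.28535. For the 'positive' outcome, the likelihood ratio is 0.773/0.195 = 3.9641.
Posterior odds = 0.28535 × 3.9641 = 1.1311, so P(H|E) = 1.1311/(1+1.1311) = 0.531. Then P(¬H|E) = 1 − 0.531 = 0.469.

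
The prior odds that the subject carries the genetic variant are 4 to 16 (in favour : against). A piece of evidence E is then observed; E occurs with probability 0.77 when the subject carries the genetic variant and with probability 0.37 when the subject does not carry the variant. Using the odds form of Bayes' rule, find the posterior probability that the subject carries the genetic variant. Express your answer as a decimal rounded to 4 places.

Posterior probability ≈ 0.3422

Prior odds = 4/16 = 0.25000. In log-odds, ln(0.25000) = -1.3863.
Add log likelihood ratio: ln(2.0811) = 0.73289.
Posterior log-odds = -0.65341, so posterior odds = exp(-0.65341) = 0.52027. Converting, P(H|E) = 0.52027/1.5203 = 0.3422.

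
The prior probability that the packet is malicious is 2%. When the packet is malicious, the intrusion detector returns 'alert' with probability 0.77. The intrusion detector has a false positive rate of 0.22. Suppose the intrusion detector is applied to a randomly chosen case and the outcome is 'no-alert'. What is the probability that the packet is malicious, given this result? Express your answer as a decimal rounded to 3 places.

Write H for 'the packet is malicious'. Prior odds H:¬H = 0.02/0.98 = 0.020408. For the 'no-alert' outcome, the likelihood ratio is 0.23/0.78 = 0.29487.
Posterior odds = 0.020408 × 0.29487 = 0.0060178, so P(H|E) = 0.0060178/(1+0.0060178) = 0.006.

P(H | E) ≈ 0.006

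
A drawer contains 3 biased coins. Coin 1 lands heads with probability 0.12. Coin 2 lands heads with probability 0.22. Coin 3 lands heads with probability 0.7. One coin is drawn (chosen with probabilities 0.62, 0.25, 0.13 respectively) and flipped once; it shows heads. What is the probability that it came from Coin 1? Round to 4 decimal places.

Tabulate prior·likelihood by source: [1] prior 0.62, lik 0.12, product 0.07440; [2] prior 0.25, lik 0.22, product 0.05500; [3] prior 0.13, lik 0.7, product 0.09100.
Normalizing constant = 0.22040; the posterior for Coin 1 is its product over the sum, 0.07440/0.22040 = 0.3376.

Posterior probability ≈ 0.3376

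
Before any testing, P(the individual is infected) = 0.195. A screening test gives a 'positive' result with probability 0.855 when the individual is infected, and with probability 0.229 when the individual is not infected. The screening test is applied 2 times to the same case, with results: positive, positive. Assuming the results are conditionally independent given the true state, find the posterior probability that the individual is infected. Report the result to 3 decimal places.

With H the event that the individual is infected, the joint likelihood of the observed sequence is P(data|H) = 0.855·0.855 = 0.73102 and P(data|¬H) = 0.229·0.229 = 0.052441.
Bayes: P(H|data) = 0.195·0.73102 / (0.195·0.73102 + 0.805·0.052441) = 0.14255/0.18476 = 0.7715.

Posterior P(H) ≈ 0.772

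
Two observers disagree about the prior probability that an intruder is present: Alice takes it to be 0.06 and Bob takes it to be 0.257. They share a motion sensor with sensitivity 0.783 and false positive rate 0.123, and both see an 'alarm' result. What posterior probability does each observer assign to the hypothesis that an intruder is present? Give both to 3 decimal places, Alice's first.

Alice: 0.289; Bob: 0.688

The likelihood ratio for an 'alarm' result is 0.783/0.123 = 6.3659.
Alice: prior odds 0.06/0.94 = 0.063830; posterior odds 0.40633; posterior probability 0.289.
Bob: prior odds 0.257/0.743 = 0.34590; posterior odds 2.2019; posterior probability 0.688.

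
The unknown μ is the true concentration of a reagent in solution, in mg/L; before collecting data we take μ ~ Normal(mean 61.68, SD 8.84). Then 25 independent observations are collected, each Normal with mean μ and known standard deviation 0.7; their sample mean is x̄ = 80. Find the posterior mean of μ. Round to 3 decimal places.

With known σ, the Normal prior is conjugate. Weight on the data is w = (n/σ²)/(n/σ² + 1/τ₀²) = 51.0204/(51.0204+0.0127966) = 0.99975.
Posterior mean = w·x̄ + (1−w)·μ₀ = 0.99975·80 + 0.00025075·61.68 = 79.995.

Posterior mean ≈ 79.995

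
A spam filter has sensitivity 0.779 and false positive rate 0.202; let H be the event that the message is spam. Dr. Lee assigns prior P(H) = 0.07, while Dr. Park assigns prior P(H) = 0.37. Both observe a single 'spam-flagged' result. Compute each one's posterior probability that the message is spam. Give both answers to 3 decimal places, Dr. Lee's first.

P('+'|H) = 0.779, P('+'|¬H) = 0.202.
Dr. Lee: numerator 0.779·0.07 = 0.054530; evidence = 0.054530+0.202·0.93 = 0.24239; posterior = 0.225.
Dr. Park: numerator 0.779·0.37 = 0.28823; evidence = 0.28823+0.202·0.63 = 0.41549; posterior = 0.694.

Dr. Lee: 0.225; Dr. Park: 0.694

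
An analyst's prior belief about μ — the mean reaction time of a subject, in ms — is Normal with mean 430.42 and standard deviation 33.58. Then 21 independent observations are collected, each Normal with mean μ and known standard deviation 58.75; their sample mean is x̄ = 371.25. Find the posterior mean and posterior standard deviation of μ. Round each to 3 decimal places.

Posterior mean ≈ 378.777; posterior SD ≈ 11.977

With known σ, the Normal prior is conjugate. Weight on the data is w = (n/σ²)/(n/σ² + 1/τ₀²) = 0.00608420/(0.00608420+0.00088683) = 0.87278.
Posterior mean = w·x̄ + (1−w)·μ₀ = 0.87278·371.25 + 0.12722·430.42 = 378.777. Posterior variance = 1/(0.00608420+0.00088683) = 143.451, so SD = 11.977.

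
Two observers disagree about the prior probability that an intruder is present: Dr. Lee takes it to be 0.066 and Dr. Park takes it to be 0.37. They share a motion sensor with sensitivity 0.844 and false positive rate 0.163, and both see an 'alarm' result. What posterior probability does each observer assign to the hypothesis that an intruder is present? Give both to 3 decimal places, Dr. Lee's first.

Dr. Lee: 0.268; Dr. Park: 0.753

P('+'|H) = 0.844, P('+'|¬H) = 0.163.
Dr. Lee: numerator 0.844·0.066 = 0.055704; evidence = 0.055704+0.163·0.934 = 0.20795; posterior = 0.268.
Dr. Park: numerator 0.844·0.37 = 0.31228; evidence = 0.31228+0.163·0.63 = 0.41497; posterior = 0.753.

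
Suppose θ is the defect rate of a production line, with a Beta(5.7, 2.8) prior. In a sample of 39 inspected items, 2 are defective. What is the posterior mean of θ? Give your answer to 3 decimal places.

Posterior mean ≈ 0.162

The binomial likelihood is conjugate to the Beta prior: with 2 successes and 37 failures, the posterior is Beta(5.7+2, 2.8+37) = Beta(7.7, 39.8).
Posterior mean = α/(α+β) = 7.7/47.5 = 0.162.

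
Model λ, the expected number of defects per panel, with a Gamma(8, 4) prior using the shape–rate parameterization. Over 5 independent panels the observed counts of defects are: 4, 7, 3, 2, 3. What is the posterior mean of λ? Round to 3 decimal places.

Posterior mean ≈ 3.000

Total count ∑xᵢ = 19 over n = 5 panels.
Gamma is conjugate to the Poisson likelihood: posterior is Gamma(shape = 8+19 = 27, rate = 4+5 = 9).
Posterior mean = shape/rate = 27/9 = 3.000.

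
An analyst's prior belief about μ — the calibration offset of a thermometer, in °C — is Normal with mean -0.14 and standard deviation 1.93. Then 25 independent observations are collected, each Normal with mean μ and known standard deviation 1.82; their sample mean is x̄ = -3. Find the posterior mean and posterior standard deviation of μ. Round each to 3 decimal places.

Prior precision 1/τ₀² = 1/1.93² = 0.268464; data precision n/σ² = 25/1.82² = 7.54740.
Posterior precision = 0.268464 + 7.54740 = 7.81586, giving posterior SD = 1/√7.81586 = 0.358.
Posterior mean = (0.268464·-0.14 + 7.54740·-3) / 7.81586 = -2.902.

Posterior mean ≈ -2.902; posterior SD ≈ 0.358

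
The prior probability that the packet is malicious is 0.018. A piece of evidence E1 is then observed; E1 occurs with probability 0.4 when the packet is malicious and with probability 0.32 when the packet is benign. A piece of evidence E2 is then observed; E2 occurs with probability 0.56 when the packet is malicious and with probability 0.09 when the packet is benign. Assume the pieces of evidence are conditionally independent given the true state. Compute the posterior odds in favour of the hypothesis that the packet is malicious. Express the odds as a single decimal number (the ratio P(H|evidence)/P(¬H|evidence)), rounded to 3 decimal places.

Prior odds = 0.018/(1−0.018) = 0.018330. In log-odds, ln(0.018330) = -3.9992.
Add log likelihood ratios: ln(1.2500) + ln(6.2222) = 2.0513.
Posterior log-odds = -1.9479, so posterior odds = exp(-1.9479) = 0.14257.

Posterior odds ≈ 0.143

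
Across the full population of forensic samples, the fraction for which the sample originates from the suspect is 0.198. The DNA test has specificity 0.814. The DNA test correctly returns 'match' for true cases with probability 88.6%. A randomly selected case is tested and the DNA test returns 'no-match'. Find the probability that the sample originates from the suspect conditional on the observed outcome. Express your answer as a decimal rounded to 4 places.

P(H | E) ≈ 0.0334

Write H for 'the sample originates from the suspect'. Prior odds H:¬H = 0.198/0.802 = 0.24688. For the 'no-match' outcome, the likelihood ratio is 0.114/0.814 = 0.14005.
Posterior odds = 0.24688 × 0.14005 = 0.034576, so P(H|E) = 0.034576/(1+0.034576) = 0.0334.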